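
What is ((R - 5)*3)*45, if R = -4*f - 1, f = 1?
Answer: -1350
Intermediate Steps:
R = -5 (R = -4*1 - 1 = -4 - 1 = -5)
((R - 5)*3)*45 = ((-5 - 5)*3)*45 = -10*3*45 = -30*45 = -1350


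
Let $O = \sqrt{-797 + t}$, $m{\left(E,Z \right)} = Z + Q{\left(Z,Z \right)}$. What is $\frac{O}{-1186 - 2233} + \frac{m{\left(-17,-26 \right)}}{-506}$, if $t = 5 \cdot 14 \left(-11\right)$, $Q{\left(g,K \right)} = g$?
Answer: $\frac{26}{253} - \frac{i \sqrt{1567}}{3419} \approx 0.10277 - 0.011578 i$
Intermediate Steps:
$t = -770$ ($t = 70 \left(-11\right) = -770$)
$m{\left(E,Z \right)} = 2 Z$ ($m{\left(E,Z \right)} = Z + Z = 2 Z$)
$O = i \sqrt{1567}$ ($O = \sqrt{-797 - 770} = \sqrt{-1567} = i \sqrt{1567} \approx 39.585 i$)
$\frac{O}{-1186 - 2233} + \frac{m{\left(-17,-26 \right)}}{-506} = \frac{i \sqrt{1567}}{-1186 - 2233} + \frac{2 \left(-26\right)}{-506} = \frac{i \sqrt{1567}}{-3419} - - \frac{26}{253} = i \sqrt{1567} \left(- \frac{1}{3419}\right) + \frac{26}{253} = - \frac{i \sqrt{1567}}{3419} + \frac{26}{253} = \frac{26}{253} - \frac{i \sqrt{1567}}{3419}$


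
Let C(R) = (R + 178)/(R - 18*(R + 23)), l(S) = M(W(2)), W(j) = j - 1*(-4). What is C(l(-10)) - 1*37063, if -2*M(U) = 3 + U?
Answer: -25017872/675 ≈ -37064.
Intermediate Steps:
W(j) = 4 + j (W(j) = j + 4 = 4 + j)
M(U) = -3/2 - U/2 (M(U) = -(3 + U)/2 = -3/2 - U/2)
l(S) = -9/2 (l(S) = -3/2 - (4 + 2)/2 = -3/2 - 1/2*6 = -3/2 - 3 = -9/2)
C(R) = (178 + R)/(-414 - 17*R) (C(R) = (178 + R)/(R - 18*(23 + R)) = (178 + R)/(R + (-414 - 18*R)) = (178 + R)/(-414 - 17*R))
C(l(-10)) - 1*37063 = (-178 - 1*(-9/2))/(414 + 17*(-9/2)) - 1*37063 = (-178 + 9/2)/(414 - 153/2) - 37063 = -347/2/(675/2) - 37063 = (2/675)*(-347/2) - 37063 = -347/675 - 37063 = -25017872/675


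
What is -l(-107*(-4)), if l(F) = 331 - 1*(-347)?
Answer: -678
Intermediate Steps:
l(F) = 678 (l(F) = 331 + 347 = 678)
-l(-107*(-4)) = -1*678 = -678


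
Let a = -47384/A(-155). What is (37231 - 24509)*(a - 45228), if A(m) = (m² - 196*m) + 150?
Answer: -31391037875128/54555 ≈ -5.7540e+8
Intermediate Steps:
A(m) = 150 + m² - 196*m
a = -47384/54555 (a = -47384/(150 + (-155)² - 196*(-155)) = -47384/(150 + 24025 + 30380) = -47384/54555 ≈ -0.86856)
(37231 - 24509)*(a - 45228) = (37231 - 24509)*(-47384/54555 - 45228) = 12722*(-2467460924/54555) = -31391037875128/54555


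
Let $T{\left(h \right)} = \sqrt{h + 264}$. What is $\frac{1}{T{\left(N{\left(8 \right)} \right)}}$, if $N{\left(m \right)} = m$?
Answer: $\frac{\sqrt{17}}{68} \approx 0.060634$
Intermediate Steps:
$T{\left(h \right)} = \sqrt{264 + h}$
$\frac{1}{T{\left(N{\left(8 \right)} \right)}} = \frac{1}{\sqrt{264 + 8}} = \frac{1}{\sqrt{272}} = \frac{1}{4 \sqrt{17}} = \frac{\sqrt{17}}{68}$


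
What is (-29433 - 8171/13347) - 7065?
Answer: -487146977/13347 ≈ -36499.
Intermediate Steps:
(-29433 - 8171/13347) - 7065 = -392850422/13347 - 7065 = -487146977/13347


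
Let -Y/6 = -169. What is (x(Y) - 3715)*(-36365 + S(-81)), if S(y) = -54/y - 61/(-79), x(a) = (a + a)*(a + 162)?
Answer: -20521684152932/237 ≈ -8.6589e+10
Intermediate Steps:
Y = 1014 (Y = -6*(-169) = 1014)
x(a) = 2*a*(162 + a) (x(a) = (2*a)*(162 + a) = 2*a*(162 + a))
S(y) = 61/79 - 54/y (S(y) = -54/y - 61*(-1/79) = -54/y + 61/79 = 61/79 - 54/y)
(x(Y) - 3715)*(-36365 + S(-81)) = (2*1014*(162 + 1014) - 3715)*(-36365 + (61/79 - 54/(-81))) = (2*1014*1176 - 3715)*(-36365 + (61/79 - 54*(-1/81))) = (2384928 - 3715)*(-36365 + (61/79 + ⅔)) = 2381213*(-36365 + 341/237) = 2381213*(-8618164/237) = -20521684152932/237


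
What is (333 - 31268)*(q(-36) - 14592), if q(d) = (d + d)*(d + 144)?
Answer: 691954080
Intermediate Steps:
q(d) = 2*d*(144 + d) (q(d) = (2*d)*(144 + d) = 2*d*(144 + d))
(333 - 31268)*(q(-36) - 14592) = (333 - 31268)*(2*(-36)*(144 - 36) - 14592) = -30935*(2*(-36)*108 - 14592) = -30935*(-7776 - 14592) = -30935*(-22368) = 691954080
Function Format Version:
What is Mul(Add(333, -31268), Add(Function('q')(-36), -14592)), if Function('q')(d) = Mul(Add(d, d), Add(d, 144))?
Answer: 691954080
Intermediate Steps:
Function('q')(d) = Mul(2, d, Add(144, d)) (Function('q')(d) = Mul(Mul(2, d), Add(144, d)) = Mul(2, d, Add(144, d)))
Mul(Add(333, -31268), Add(Function('q')(-36), -14592)) = Mul(Add(333, -31268), Add(Mul(2, -36, Add(144, -36)), -14592)) = Mul(-30935, Add(Mul(2, -36, 108), -14592)) = Mul(-30935, Add(-7776, -14592)) = Mul(-30935, -22368) = 691954080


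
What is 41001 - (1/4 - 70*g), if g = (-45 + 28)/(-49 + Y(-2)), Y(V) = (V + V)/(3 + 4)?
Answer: 56942361/1388 ≈ 41025.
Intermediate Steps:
Y(V) = 2*V/7 (Y(V) = (2*V)/7 = (2*V)*(⅐) = 2*V/7)
g = 119/347 (g = (-45 + 28)/(-49 + (2/7)*(-2)) = -17/(-49 - 4/7) = -17/(-347/7) = -17*(-7/347) = 119/347 ≈ 0.34294)
41001 - (1/4 - 70*g) = 41001 - (1/4 - 70*119/347) = 41001 - (¼ - 8330/347) = 41001 - 1*(-32973/1388) = 41001 + 32973/1388 = 56942361/1388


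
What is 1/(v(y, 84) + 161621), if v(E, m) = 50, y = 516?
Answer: 1/161671 ≈ 6.1854e-6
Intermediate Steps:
1/(v(y, 84) + 161621) = 1/(50 + 161621) = 1/161671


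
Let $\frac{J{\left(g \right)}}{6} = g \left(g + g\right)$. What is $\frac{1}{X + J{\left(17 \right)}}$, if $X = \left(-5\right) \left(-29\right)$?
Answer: $\frac{1}{3613} \approx 0.00027678$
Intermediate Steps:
$X = 145$
$J{\left(g \right)} = 12 g^{2}$ ($J{\left(g \right)} = 6 g \left(g + g\right) = 6 g 2 g = 6 \cdot 2 g^{2} = 12 g^{2}$)
$\frac{1}{X + J{\left(17 \right)}} = \frac{1}{145 + 12 \cdot 17^{2}} = \frac{1}{145 + 12 \cdot 289} = \frac{1}{145 + 3468} = \frac{1}{3613}$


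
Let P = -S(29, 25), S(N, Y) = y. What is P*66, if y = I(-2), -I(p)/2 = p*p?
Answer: 528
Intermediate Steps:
I(p) = -2*p² (I(p) = -2*p*p = -2*p²)
y = -8 (y = -2*(-2)² = -2*4 = -8)
S(N, Y) = -8
P = 8 (P = -1*(-8) = 8)
P*66 = 8*66 = 528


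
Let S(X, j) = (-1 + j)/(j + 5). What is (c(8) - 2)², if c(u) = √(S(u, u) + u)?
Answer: (26 - √1443)²/169 ≈ 0.85020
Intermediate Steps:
S(X, j) = (-1 + j)/(5 + j)
c(u) = √(u + (-1 + u)/(5 + u)) (c(u) = √((-1 + u)/(5 + u) + u) = √(u + (-1 + u)/(5 + u)))
(c(8) - 2)² = (√((-1 + 8 + 8*(5 + 8))/(5 + 8)) - 2)² = (√((-1 + 8 + 8*13)/13) - 2)² = (√((-1 + 8 + 104)/13) - 2)² = (√((1/13)*111) - 2)² = (√(111/13) - 2)² = (√1443/13 - 2)² = (-2 + √1443/13)²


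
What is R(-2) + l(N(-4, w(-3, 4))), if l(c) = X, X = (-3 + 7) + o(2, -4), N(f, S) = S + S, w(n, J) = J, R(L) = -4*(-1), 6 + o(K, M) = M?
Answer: -2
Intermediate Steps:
o(K, M) = -6 + M
R(L) = 4
N(f, S) = 2*S
X = -6 (X = (-3 + 7) + (-6 - 4) = 4 - 10 = -6)
l(c) = -6
R(-2) + l(N(-4, w(-3, 4))) = 4 - 6 = -2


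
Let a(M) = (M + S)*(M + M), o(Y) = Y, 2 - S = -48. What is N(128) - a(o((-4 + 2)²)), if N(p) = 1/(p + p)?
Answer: -110591/256 ≈ -432.00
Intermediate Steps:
S = 50 (S = 2 - 1*(-48) = 2 + 48 = 50)
a(M) = 2*M*(50 + M) (a(M) = (M + 50)*(M + M) = (50 + M)*(2*M) = 2*M*(50 + M))
N(p) = 1/(2*p)
N(128) - a(o((-4 + 2)²)) = (½)/128 - 2*(-4 + 2)²*(50 + (-4 + 2)²) = (½)*(1/128) - 2*(-2)²*(50 + (-2)²) = 1/256 - 2*4*(50 + 4) = 1/256 - 2*4*54 = 1/256 - 1*432 = 1/256 - 432 = -110591/256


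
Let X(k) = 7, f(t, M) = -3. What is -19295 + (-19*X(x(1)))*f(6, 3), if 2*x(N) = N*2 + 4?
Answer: -18896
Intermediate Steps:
x(N) = 2 + N (x(N) = (N*2 + 4)/2 = (2*N + 4)/2 = (4 + 2*N)/2 = 2 + N)
-19295 + (-19*X(x(1)))*f(6, 3) = -19295 - 19*7*(-3) = -19295 - 133*(-3) = -19295 + 399 = -18896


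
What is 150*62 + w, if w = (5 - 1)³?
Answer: 9364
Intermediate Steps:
w = 64 (w = 4³ = 64)
150*62 + w = 150*62 + 64 = 9300 + 64 = 9364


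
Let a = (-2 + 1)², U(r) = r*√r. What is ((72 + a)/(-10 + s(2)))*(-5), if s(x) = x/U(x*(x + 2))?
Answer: 467200/12799 + 2920*√2/12799 ≈ 36.826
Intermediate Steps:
U(r) = r^(3/2)
s(x) = x/(x*(2 + x))^(3/2) (s(x) = x/((x*(x + 2))^(3/2)) = x/((x*(2 + x))^(3/2)) = x/(x*(2 + x))^(3/2))
a = 1 (a = (-1)² = 1)
((72 + a)/(-10 + s(2)))*(-5) = ((72 + 1)/(-10 + 2/(2*(2 + 2))^(3/2)))*(-5) = (73/(-10 + 2/(2*4)^(3/2)))*(-5) = (73/(-10 + 2/8^(3/2)))*(-5) = (73/(-10 + 2*(√2/32)))*(-5) = (73/(-10 + √2/16))*(-5) = -365/(-10 + √2/16)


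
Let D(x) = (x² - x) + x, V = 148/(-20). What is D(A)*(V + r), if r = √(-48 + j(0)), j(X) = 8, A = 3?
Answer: -333/5 + 18*I*√10 ≈ -66.6 + 56.921*I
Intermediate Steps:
V = -37/5 (V = 148*(-1/20) = -37/5 ≈ -7.4000)
D(x) = x²
r = 2*I*√10 (r = √(-48 + 8) = √(-40) = 2*I*√10 ≈ 6.3246*I)
D(A)*(V + r) = 3²*(-37/5 + 2*I*√10) = 9*(-37/5 + 2*I*√10) = -333/5 + 18*I*√10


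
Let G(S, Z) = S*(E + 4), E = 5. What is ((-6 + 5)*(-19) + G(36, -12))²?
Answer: 117649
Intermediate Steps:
G(S, Z) = 9*S (G(S, Z) = S*(5 + 4) = S*9 = 9*S)
((-6 + 5)*(-19) + G(36, -12))² = ((-6 + 5)*(-19) + 9*36)² = (-1*(-19) + 324)² = (19 + 324)² = 343² = 117649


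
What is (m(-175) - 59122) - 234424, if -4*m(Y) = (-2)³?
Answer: -293544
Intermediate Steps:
m(Y) = 2 (m(Y) = -¼*(-2)³ = -¼*(-8) = 2)
(m(-175) - 59122) - 234424 = (2 - 59122) - 234424 = -59120 - 234424 = -293544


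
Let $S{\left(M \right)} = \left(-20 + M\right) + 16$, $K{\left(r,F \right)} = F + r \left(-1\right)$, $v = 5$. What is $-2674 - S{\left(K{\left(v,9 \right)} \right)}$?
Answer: $-2674$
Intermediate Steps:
$K{\left(r,F \right)} = F - r$
$S{\left(M \right)} = -4 + M$
$-2674 - S{\left(K{\left(v,9 \right)} \right)} = -2674 - \left(-4 + \left(9 - 5\right)\right) = -2674 - \left(-4 + 4\right) = -2674 - 0 = -2674 + 0 = -2674$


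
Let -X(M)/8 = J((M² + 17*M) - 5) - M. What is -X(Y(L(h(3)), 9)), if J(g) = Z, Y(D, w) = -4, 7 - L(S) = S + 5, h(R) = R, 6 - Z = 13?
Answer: -24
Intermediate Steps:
Z = -7 (Z = 6 - 1*13 = 6 - 13 = -7)
L(S) = 2 - S (L(S) = 7 - (S + 5) = 7 - (5 + S) = 7 + (-5 - S) = 2 - S)
J(g) = -7
X(M) = 56 + 8*M (X(M) = -8*(-7 - M) = 56 + 8*M)
-X(Y(L(h(3)), 9)) = -(56 + 8*(-4)) = -(56 - 32) = -1*24 = -24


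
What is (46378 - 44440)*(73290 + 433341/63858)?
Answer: 1511829330003/10643 ≈ 1.4205e+8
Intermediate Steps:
(46378 - 44440)*(73290 + 433341/63858) = 1938*(73290 + 433341*(1/63858)) = 1938*(73290 + 144447/21286) = 1938*(1560195387/21286) = 1511829330003/10643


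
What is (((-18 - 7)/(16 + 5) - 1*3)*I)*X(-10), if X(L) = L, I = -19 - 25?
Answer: -38720/21 ≈ -1843.8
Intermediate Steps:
I = -44
(((-18 - 7)/(16 + 5) - 1*3)*I)*X(-10) = (((-18 - 7)/(16 + 5) - 1*3)*(-44))*(-10) = ((-25/21 - 3)*(-44))*(-10) = -88/21*(-44)*(-10) = (3872/21)*(-10) = -38720/21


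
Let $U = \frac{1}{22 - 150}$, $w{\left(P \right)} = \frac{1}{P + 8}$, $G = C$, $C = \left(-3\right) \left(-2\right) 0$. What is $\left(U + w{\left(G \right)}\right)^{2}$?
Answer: $\frac{225}{16384} \approx 0.013733$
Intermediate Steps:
$C = 0$ ($C = 6 \cdot 0 = 0$)
$G = 0$
$w{\left(P \right)} = \frac{1}{8 + P}$
$U = - \frac{1}{128}$ ($U = \frac{1}{-128} = - \frac{1}{128} \approx -0.0078125$)
$\left(U + w{\left(G \right)}\right)^{2} = \left(- \frac{1}{128} + \frac{1}{8 + 0}\right)^{2} = \left(- \frac{1}{128} + \frac{1}{8}\right)^{2} = \left(\frac{15}{128}\right)^{2} = \frac{225}{16384}$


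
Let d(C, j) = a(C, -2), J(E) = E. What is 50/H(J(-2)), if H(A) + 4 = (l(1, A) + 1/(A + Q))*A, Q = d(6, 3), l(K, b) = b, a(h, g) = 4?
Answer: -50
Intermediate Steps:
d(C, j) = 4
Q = 4
H(A) = -4 + A*(A + 1/(4 + A)) (H(A) = -4 + (A + 1/(A + 4))*A = -4 + (A + 1/(4 + A))*A = -4 + A*(A + 1/(4 + A)))
50/H(J(-2)) = 50/(((-16 + (-2)³ - 3*(-2) + 4*(-2)²)/(4 - 2))) = 50/(((-16 - 8 + 6 + 4*4)/2)) = 50/(((-16 - 8 + 6 + 16)/2)) = 50/(((½)*(-2))) = 50/(-1) = 50*(-1) = -50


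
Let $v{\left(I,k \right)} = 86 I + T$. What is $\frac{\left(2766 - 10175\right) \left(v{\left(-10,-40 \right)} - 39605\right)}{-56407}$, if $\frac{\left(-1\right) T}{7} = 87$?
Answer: $- \frac{304317266}{56407} \approx -5395.0$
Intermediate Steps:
$T = -609$ ($T = \left(-7\right) 87 = -609$)
$v{\left(I,k \right)} = -609 + 86 I$ ($v{\left(I,k \right)} = 86 I - 609 = -609 + 86 I$)
$\frac{\left(2766 - 10175\right) \left(v{\left(-10,-40 \right)} - 39605\right)}{-56407} = \frac{\left(2766 - 10175\right) \left(\left(-609 + 86 \left(-10\right)\right) - 39605\right)}{-56407} = - 7409 \left(\left(-609 - 860\right) - 39605\right) \left(- \frac{1}{56407}\right) = - 7409 \left(-1469 - 39605\right) \left(- \frac{1}{56407}\right) = \left(-7409\right) \left(-41074\right) \left(- \frac{1}{56407}\right) = 304317266 \left(- \frac{1}{56407}\right) = - \frac{304317266}{56407}$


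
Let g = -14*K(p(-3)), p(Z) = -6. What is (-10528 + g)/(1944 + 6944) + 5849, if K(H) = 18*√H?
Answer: 6496923/1111 - 63*I*√6/2222 ≈ 5847.8 - 0.06945*I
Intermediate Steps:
g = -252*I*√6 (g = -252*√(-6) = -252*I*√6 ≈ -617.27*I)
(-10528 + g)/(1944 + 6944) + 5849 = (-10528 - 252*I*√6)/(1944 + 6944) + 5849 = (-10528 - 252*I*√6)/8888 + 5849 = (-10528 - 252*I*√6)*(1/8888) + 5849 = (-1316/1111 - 63*I*√6/2222) + 5849 = 6496923/1111 - 63*I*√6/2222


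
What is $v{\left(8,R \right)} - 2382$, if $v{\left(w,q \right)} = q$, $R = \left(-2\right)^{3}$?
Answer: $-2390$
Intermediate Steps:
$R = -8$
$v{\left(8,R \right)} - 2382 = -8 - 2382 = -2390$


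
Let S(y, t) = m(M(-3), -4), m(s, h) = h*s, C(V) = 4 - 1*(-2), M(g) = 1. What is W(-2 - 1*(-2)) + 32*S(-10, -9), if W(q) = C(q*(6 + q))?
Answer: -122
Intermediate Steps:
C(V) = 6 (C(V) = 4 + 2 = 6)
S(y, t) = -4 (S(y, t) = -4*1 = -4)
W(q) = 6
W(-2 - 1*(-2)) + 32*S(-10, -9) = 6 + 32*(-4) = 6 - 128 = -122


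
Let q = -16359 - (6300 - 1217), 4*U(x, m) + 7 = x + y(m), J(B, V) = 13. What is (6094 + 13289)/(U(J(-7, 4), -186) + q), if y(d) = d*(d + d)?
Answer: -38766/8285 ≈ -4.6791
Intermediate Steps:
y(d) = 2*d**2 (y(d) = d*(2*d) = 2*d**2)
U(x, m) = -7/4 + m**2/2 + x/4 (U(x, m) = -7/4 + (x + 2*m**2)/4 = -7/4 + (m**2/2 + x/4) = -7/4 + m**2/2 + x/4)
q = -21442 (q = -16359 - 1*5083 = -16359 - 5083 = -21442)
(6094 + 13289)/(U(J(-7, 4), -186) + q) = (6094 + 13289)/((-7/4 + (1/2)*(-186)**2 + (1/4)*13) - 21442) = 19383/((-7/4 + (1/2)*34596 + 13/4) - 21442) = 19383/((-7/4 + 17298 + 13/4) - 21442) = 19383/(34599/2 - 21442) = 19383/(-8285/2) = 19383*(-2/8285) = -38766/8285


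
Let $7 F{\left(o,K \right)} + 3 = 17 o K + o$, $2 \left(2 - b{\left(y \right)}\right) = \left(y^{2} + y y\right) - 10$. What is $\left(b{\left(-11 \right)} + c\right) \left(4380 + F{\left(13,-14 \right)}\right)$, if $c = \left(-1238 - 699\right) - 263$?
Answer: $- \frac{63810864}{7} \approx -9.1158 \cdot 10^{6}$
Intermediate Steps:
$b{\left(y \right)} = 7 - y^{2}$ ($b{\left(y \right)} = 2 - \frac{\left(y^{2} + y y\right) - 10}{2} = 2 - \frac{\left(y^{2} + y^{2}\right) - 10}{2} = 2 - \frac{2 y^{2} - 10}{2} = 2 - \frac{-10 + 2 y^{2}}{2} = 2 - \left(-5 + y^{2}\right) = 7 - y^{2}$)
$F{\left(o,K \right)} = - \frac{3}{7} + \frac{o}{7} + \frac{17 K o}{7}$ ($F{\left(o,K \right)} = - \frac{3}{7} + \frac{17 o K + o}{7} = - \frac{3}{7} + \frac{17 K o + o}{7} = - \frac{3}{7} + \frac{o + 17 K o}{7} = - \frac{3}{7} + \left(\frac{o}{7} + \frac{17 K o}{7}\right) = - \frac{3}{7} + \frac{o}{7} + \frac{17 K o}{7}$)
$c = -2200$ ($c = -1937 - 263 = -2200$)
$\left(b{\left(-11 \right)} + c\right) \left(4380 + F{\left(13,-14 \right)}\right) = \left(\left(7 - \left(-11\right)^{2}\right) - 2200\right) \left(4380 + \left(- \frac{3}{7} + \frac{1}{7} \cdot 13 + \frac{17}{7} \left(-14\right) 13\right)\right) = \left(\left(7 - 121\right) - 2200\right) \left(4380 - \frac{3084}{7}\right) = \left(-114 - 2200\right) \frac{27576}{7} = \left(-2314\right) \frac{27576}{7} = - \frac{63810864}{7}$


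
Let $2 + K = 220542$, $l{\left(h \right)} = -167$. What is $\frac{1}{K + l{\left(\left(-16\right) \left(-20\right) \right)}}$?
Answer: $\frac{1}{220373} \approx 4.5378 \cdot 10^{-6}$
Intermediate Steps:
$K = 220540$ ($K = -2 + 220542 = 220540$)
$\frac{1}{K + l{\left(\left(-16\right) \left(-20\right) \right)}} = \frac{1}{220540 - 167} = \frac{1}{220373}$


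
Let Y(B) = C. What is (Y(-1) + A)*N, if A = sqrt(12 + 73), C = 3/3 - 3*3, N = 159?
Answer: -1272 + 159*sqrt(85) ≈ 193.91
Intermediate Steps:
C = -8 (C = 3*(1/3) - 9 = 1 - 9 = -8)
Y(B) = -8
A = sqrt(85) ≈ 9.2195
(Y(-1) + A)*N = (-8 + sqrt(85))*159 = -1272 + 159*sqrt(85)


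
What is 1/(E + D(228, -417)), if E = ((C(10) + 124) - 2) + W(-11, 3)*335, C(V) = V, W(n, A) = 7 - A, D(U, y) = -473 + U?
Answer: 1/1227 ≈ 0.00081500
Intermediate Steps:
E = 1472 (E = ((10 + 124) - 2) + (7 - 1*3)*335 = (134 - 2) + (7 - 3)*335 = 132 + 4*335 = 132 + 1340 = 1472)
1/(E + D(228, -417)) = 1/(1472 + (-473 + 228)) = 1/(1472 - 245) = 1/1227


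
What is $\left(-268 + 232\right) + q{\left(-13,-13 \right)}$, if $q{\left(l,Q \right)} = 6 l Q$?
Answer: $978$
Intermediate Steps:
$q{\left(l,Q \right)} = 6 Q l$
$\left(-268 + 232\right) + q{\left(-13,-13 \right)} = \left(-268 + 232\right) + 6 \left(-13\right) \left(-13\right) = -36 + 1014 = 978$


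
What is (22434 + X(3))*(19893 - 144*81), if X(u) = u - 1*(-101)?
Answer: 185465202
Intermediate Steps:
X(u) = 101 + u (X(u) = u + 101 = 101 + u)
(22434 + X(3))*(19893 - 144*81) = (22434 + (101 + 3))*(19893 - 144*81) = (22434 + 104)*(19893 - 11664) = 22538*8229 = 185465202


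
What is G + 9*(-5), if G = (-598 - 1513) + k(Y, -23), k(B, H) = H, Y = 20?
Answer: -2179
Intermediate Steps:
G = -2134 (G = (-598 - 1513) - 23 = -2111 - 23 = -2134)
G + 9*(-5) = -2134 + 9*(-5) = -2134 - 45 = -2179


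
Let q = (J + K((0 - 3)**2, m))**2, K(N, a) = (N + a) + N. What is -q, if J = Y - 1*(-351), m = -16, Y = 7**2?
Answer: -161604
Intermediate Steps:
Y = 49
K(N, a) = a + 2*N
J = 400 (J = 49 - 1*(-351) = 49 + 351 = 400)
q = 161604 (q = (400 + (-16 + 2*(0 - 3)**2))**2 = (400 + (-16 + 2*(-3)**2))**2 = (400 + (-16 + 2*9))**2 = (400 + (-16 + 18))**2 = (400 + 2)**2 = 402**2 = 161604)
-q = -1*161604 = -161604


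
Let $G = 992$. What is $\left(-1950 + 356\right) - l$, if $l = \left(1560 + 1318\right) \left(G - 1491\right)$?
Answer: $1434528$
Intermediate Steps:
$l = -1436122$ ($l = \left(1560 + 1318\right) \left(992 - 1491\right) = 2878 \left(-499\right) = -1436122$)
$\left(-1950 + 356\right) - l = \left(-1950 + 356\right) - -1436122 = -1594 + 1436122 = 1434528$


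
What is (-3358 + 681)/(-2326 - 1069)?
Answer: 2677/3395 ≈ 0.78851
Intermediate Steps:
(-3358 + 681)/(-2326 - 1069) = -2677/(-3395) = -2677*(-1/3395) = 2677/3395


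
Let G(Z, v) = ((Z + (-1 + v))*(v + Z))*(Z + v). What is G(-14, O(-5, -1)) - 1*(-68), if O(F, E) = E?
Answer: -3532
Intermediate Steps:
G(Z, v) = (Z + v)²*(-1 + Z + v) (G(Z, v) = ((-1 + Z + v)*(Z + v))*(Z + v) = ((Z + v)*(-1 + Z + v))*(Z + v) = (Z + v)²*(-1 + Z + v))
G(-14, O(-5, -1)) - 1*(-68) = (-14 - 1)²*(-1 - 14 - 1) - 1*(-68) = (-15)²*(-16) + 68 = 225*(-16) + 68 = -3600 + 68 = -3532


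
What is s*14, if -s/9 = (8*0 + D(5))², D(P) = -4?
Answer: -2016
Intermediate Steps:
s = -144 (s = -9*(8*0 - 4)² = -9*(0 - 4)² = -9*(-4)² = -9*16 = -144)
s*14 = -144*14 = -2016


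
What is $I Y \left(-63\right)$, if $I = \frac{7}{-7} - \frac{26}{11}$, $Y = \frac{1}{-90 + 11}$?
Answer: $- \frac{2331}{869} \approx -2.6824$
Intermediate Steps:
$Y = - \frac{1}{79}$ ($Y = \frac{1}{-79} = - \frac{1}{79} \approx -0.012658$)
$I = - \frac{37}{11}$ ($I = 7 \left(- \frac{1}{7}\right) - \frac{26}{11} = -1 - \frac{26}{11} = - \frac{37}{11} \approx -3.3636$)
$I Y \left(-63\right) = \left(- \frac{37}{11}\right) \left(- \frac{1}{79}\right) \left(-63\right) = \frac{37}{869} \left(-63\right) = - \frac{2331}{869}$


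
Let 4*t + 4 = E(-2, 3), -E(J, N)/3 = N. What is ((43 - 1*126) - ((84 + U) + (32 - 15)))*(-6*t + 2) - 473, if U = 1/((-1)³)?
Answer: -8815/2 ≈ -4407.5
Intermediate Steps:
E(J, N) = -3*N
t = -13/4 (t = -1 + (-3*3)/4 = -1 + (¼)*(-9) = -1 - 9/4 = -13/4 ≈ -3.2500)
U = -1 (U = 1/(-1) = -1)
((43 - 1*126) - ((84 + U) + (32 - 15)))*(-6*t + 2) - 473 = ((43 - 1*126) - ((84 - 1) + (32 - 15)))*(-6*(-13/4) + 2) - 473 = ((43 - 126) - (83 + 17))*(39/2 + 2) - 473 = (-83 - 1*100)*(43/2) - 473 = (-83 - 100)*(43/2) - 473 = -183*43/2 - 473 = -7869/2 - 473 = -8815/2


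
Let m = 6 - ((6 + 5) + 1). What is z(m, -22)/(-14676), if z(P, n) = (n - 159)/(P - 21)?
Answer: -181/396252 ≈ -0.00045678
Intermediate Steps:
m = -6 (m = 6 - (11 + 1) = 6 - 1*12 = 6 - 12 = -6)
z(P, n) = (-159 + n)/(-21 + P)
z(m, -22)/(-14676) = ((-159 - 22)/(-21 - 6))/(-14676) = (-181/(-27))*(-1/14676) = -1/27*(-181)*(-1/14676) = (181/27)*(-1/14676) = -181/396252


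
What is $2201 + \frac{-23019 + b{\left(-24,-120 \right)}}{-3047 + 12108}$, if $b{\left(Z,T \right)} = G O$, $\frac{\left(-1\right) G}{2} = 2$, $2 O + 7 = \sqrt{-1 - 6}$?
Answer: $\frac{19920256}{9061} - \frac{2 i \sqrt{7}}{9061} \approx 2198.5 - 0.00058399 i$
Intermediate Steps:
$O = - \frac{7}{2} + \frac{i \sqrt{7}}{2}$ ($O = - \frac{7}{2} + \frac{\sqrt{-1 - 6}}{2} = - \frac{7}{2} + \frac{\sqrt{-7}}{2} = - \frac{7}{2} + \frac{i \sqrt{7}}{2} \approx -3.5 + 1.3229 i$)
$G = -4$ ($G = \left(-2\right) 2 = -4$)
$b{\left(Z,T \right)} = 14 - 2 i \sqrt{7}$ ($b{\left(Z,T \right)} = - 4 \left(- \frac{7}{2} + \frac{i \sqrt{7}}{2}\right) = 14 - 2 i \sqrt{7}$)
$2201 + \frac{-23019 + b{\left(-24,-120 \right)}}{-3047 + 12108} = 2201 + \frac{-23019 + \left(14 - 2 i \sqrt{7}\right)}{-3047 + 12108} = 2201 + \frac{-23005 - 2 i \sqrt{7}}{9061} = 2201 + \left(-23005 - 2 i \sqrt{7}\right) \frac{1}{9061} = 2201 - \left(\frac{23005}{9061} + \frac{2 i \sqrt{7}}{9061}\right) = \frac{19920256}{9061} - \frac{2 i \sqrt{7}}{9061}$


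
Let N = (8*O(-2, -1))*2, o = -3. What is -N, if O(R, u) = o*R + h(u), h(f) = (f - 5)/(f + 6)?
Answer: -384/5 ≈ -76.800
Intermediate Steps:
h(f) = (-5 + f)/(6 + f)
O(R, u) = -3*R + (-5 + u)/(6 + u)
N = 384/5 (N = (8*((-5 - 1 - 3*(-2)*(6 - 1))/(6 - 1)))*2 = (8*((-5 - 1 - 3*(-2)*5)/5))*2 = (8*((-5 - 1 + 30)/5))*2 = (8*((1/5)*24))*2 = (8*(24/5))*2 = (192/5)*2 = 384/5 ≈ 76.800)
-N = -1*384/5 = -384/5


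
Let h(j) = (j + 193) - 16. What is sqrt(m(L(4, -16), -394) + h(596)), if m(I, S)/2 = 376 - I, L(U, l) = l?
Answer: 3*sqrt(173) ≈ 39.459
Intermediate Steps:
m(I, S) = 752 - 2*I (m(I, S) = 2*(376 - I) = 752 - 2*I)
h(j) = 177 + j (h(j) = (193 + j) - 16 = 177 + j)
sqrt(m(L(4, -16), -394) + h(596)) = sqrt((752 - 2*(-16)) + (177 + 596)) = sqrt((752 + 32) + 773) = sqrt(784 + 773) = sqrt(1557) = 3*sqrt(173)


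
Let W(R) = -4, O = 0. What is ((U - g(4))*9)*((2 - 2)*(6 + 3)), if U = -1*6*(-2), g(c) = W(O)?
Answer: 0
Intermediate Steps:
g(c) = -4
U = 12 (U = -6*(-2) = 12)
((U - g(4))*9)*((2 - 2)*(6 + 3)) = ((12 - 1*(-4))*9)*((2 - 2)*(6 + 3)) = ((12 + 4)*9)*(0*9) = (16*9)*0 = 144*0 = 0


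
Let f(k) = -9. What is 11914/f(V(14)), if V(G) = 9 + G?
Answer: -11914/9 ≈ -1323.8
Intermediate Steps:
11914/f(V(14)) = 11914/(-9) = 11914*(-⅑) = -11914/9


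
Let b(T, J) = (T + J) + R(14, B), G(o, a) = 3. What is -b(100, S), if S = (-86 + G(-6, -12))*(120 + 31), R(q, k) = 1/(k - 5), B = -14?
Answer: 236228/19 ≈ 12433.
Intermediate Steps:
R(q, k) = 1/(-5 + k)
S = -12533 (S = (-86 + 3)*(120 + 31) = -83*151 = -12533)
b(T, J) = -1/19 + J + T (b(T, J) = (T + J) + 1/(-5 - 14) = (J + T) + 1/(-19) = (J + T) - 1/19 = -1/19 + J + T)
-b(100, S) = -(-1/19 - 12533 + 100) = -1*(-236228/19) = 236228/19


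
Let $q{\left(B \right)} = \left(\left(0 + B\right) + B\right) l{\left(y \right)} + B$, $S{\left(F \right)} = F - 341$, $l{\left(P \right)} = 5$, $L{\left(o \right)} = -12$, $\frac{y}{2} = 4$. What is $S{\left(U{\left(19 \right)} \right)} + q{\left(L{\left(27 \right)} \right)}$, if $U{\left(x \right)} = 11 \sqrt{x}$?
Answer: $-473 + 11 \sqrt{19} \approx -425.05$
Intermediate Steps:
$y = 8$ ($y = 2 \cdot 4 = 8$)
$S{\left(F \right)} = -341 + F$ ($S{\left(F \right)} = F - 341 = -341 + F$)
$q{\left(B \right)} = 11 B$ ($q{\left(B \right)} = \left(\left(0 + B\right) + B\right) 5 + B = \left(B + B\right) 5 + B = 2 B 5 + B = 10 B + B = 11 B$)
$S{\left(U{\left(19 \right)} \right)} + q{\left(L{\left(27 \right)} \right)} = \left(-341 + 11 \sqrt{19}\right) + 11 \left(-12\right) = \left(-341 + 11 \sqrt{19}\right) - 132 = -473 + 11 \sqrt{19}$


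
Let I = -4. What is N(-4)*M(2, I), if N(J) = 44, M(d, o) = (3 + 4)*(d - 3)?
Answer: -308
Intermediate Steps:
M(d, o) = -21 + 7*d (M(d, o) = 7*(-3 + d) = -21 + 7*d)
N(-4)*M(2, I) = 44*(-21 + 7*2) = 44*(-21 + 14) = 44*(-7) = -308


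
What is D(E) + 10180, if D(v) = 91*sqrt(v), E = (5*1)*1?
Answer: 10180 + 91*sqrt(5) ≈ 10383.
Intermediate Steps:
E = 5 (E = 5*1 = 5)
D(E) + 10180 = 91*sqrt(5) + 10180 = 10180 + 91*sqrt(5)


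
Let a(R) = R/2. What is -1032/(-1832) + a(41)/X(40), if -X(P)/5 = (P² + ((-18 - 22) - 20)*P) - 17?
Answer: 1063319/1870930 ≈ 0.56834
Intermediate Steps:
a(R) = R/2 (a(R) = R*(½) = R/2)
X(P) = 85 - 5*P² + 300*P (X(P) = -5*((P² + ((-18 - 22) - 20)*P) - 17) = -5*((P² + (-40 - 20)*P) - 17) = -5*((P² - 60*P) - 17) = -5*(-17 + P² - 60*P) = 85 - 5*P² + 300*P)
-1032/(-1832) + a(41)/X(40) = -1032/(-1832) + ((½)*41)/(85 - 5*40² + 300*40) = -1032*(-1/1832) + 41/(2*(85 - 5*1600 + 12000)) = 129/229 + 41/(2*(85 - 8000 + 12000)) = 129/229 + (41/2)/4085 = 129/229 + (41/2)*(1/4085) = 129/229 + 41/8170 = 1063319/1870930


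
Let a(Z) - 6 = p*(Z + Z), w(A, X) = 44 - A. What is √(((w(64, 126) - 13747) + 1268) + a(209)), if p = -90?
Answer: I*√50113 ≈ 223.86*I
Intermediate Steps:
a(Z) = 6 - 180*Z (a(Z) = 6 - 90*(Z + Z) = 6 - 180*Z)
√(((w(64, 126) - 13747) + 1268) + a(209)) = √((((44 - 1*64) - 13747) + 1268) + (6 - 180*209)) = √((((44 - 64) - 13747) + 1268) + (6 - 37620)) = √(((-20 - 13747) + 1268) - 37614) = √((-13767 + 1268) - 37614) = √(-12499 - 37614) = √(-50113) = I*√50113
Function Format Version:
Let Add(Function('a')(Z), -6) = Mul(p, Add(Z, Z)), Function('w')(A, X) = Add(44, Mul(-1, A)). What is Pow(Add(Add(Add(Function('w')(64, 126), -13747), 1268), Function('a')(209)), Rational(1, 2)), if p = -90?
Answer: Mul(I, Pow(50113, Rational(1, 2))) ≈ Mul(223.86, I)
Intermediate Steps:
Function('a')(Z) = Add(6, Mul(-180, Z)) (Function('a')(Z) = Add(6, Mul(-90, Add(Z, Z))) = Add(6, Mul(-90, Mul(2, Z))) = Add(6, Mul(-180, Z)))
Pow(Add(Add(Add(Function('w')(64, 126), -13747), 1268), Function('a')(209)), Rational(1, 2)) = Pow(Add(Add(Add(Add(44, Mul(-1, 64)), -13747), 1268), Add(6, Mul(-180, 209))), Rational(1, 2)) = Pow(Add(Add(Add(Add(44, -64), -13747), 1268), Add(6, -37620)), Rational(1, 2)) = Pow(Add(Add(Add(-20, -13747), 1268), -37614), Rational(1, 2)) = Pow(Add(Add(-13767, 1268), -37614), Rational(1, 2)) = Pow(Add(-12499, -37614), Rational(1, 2)) = Pow(-50113, Rational(1, 2)) = Mul(I, Pow(50113, Rational(1, 2)))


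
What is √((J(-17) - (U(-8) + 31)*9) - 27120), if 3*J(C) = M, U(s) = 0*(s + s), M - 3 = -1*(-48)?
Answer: I*√27382 ≈ 165.48*I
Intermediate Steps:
M = 51 (M = 3 - 1*(-48) = 3 + 48 = 51)
U(s) = 0 (U(s) = 0*(2*s) = 0)
J(C) = 17 (J(C) = (⅓)*51 = 17)
√((J(-17) - (U(-8) + 31)*9) - 27120) = √((17 - (0 + 31)*9) - 27120) = √((17 - 31*9) - 27120) = √((17 - 1*279) - 27120) = √((17 - 279) - 27120) = √(-262 - 27120) = √(-27382) = I*√27382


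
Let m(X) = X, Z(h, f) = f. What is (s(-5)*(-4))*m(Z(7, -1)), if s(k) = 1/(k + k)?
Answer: -⅖ ≈ -0.40000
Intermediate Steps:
s(k) = 1/(2*k)
(s(-5)*(-4))*m(Z(7, -1)) = (((½)/(-5))*(-4))*(-1) = (((½)*(-⅕))*(-4))*(-1) = -⅒*(-4)*(-1) = (⅖)*(-1) = -⅖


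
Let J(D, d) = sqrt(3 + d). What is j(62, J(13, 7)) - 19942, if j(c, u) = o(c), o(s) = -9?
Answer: -19951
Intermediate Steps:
j(c, u) = -9
j(62, J(13, 7)) - 19942 = -9 - 19942 = -19951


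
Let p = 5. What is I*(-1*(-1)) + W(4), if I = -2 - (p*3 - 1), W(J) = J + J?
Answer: -8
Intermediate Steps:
W(J) = 2*J
I = -16 (I = -2 - (5*3 - 1) = -2 - (15 - 1) = -2 - 1*14 = -2 - 14 = -16)
I*(-1*(-1)) + W(4) = -(-16)*(-1) + 2*4 = -16*1 + 8 = -16 + 8 = -8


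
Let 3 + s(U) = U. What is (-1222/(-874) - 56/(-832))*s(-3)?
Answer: -199809/22724 ≈ -8.7929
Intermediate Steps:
s(U) = -3 + U
(-1222/(-874) - 56/(-832))*s(-3) = (-1222/(-874) - 56/(-832))*(-3 - 3) = (-1222*(-1/874) - 56*(-1/832))*(-6) = (611/437 + 7/104)*(-6) = (66603/45448)*(-6) = -199809/22724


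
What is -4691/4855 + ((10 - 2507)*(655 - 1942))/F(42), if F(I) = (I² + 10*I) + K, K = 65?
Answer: 1199359022/839915 ≈ 1428.0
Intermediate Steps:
F(I) = 65 + I² + 10*I (F(I) = (I² + 10*I) + 65 = 65 + I² + 10*I)
-4691/4855 + ((10 - 2507)*(655 - 1942))/F(42) = -4691/4855 + ((10 - 2507)*(655 - 1942))/(65 + 42² + 10*42) = -4691*1/4855 + (-2497*(-1287))/(65 + 1764 + 420) = -4691/4855 + 3213639/2249 = -4691/4855 + 3213639*(1/2249) = -4691/4855 + 247203/173 = 1199359022/839915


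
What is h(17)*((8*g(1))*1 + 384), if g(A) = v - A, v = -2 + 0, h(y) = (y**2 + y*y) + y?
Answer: 214200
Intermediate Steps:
h(y) = y + 2*y**2 (h(y) = (y**2 + y**2) + y = 2*y**2 + y = y + 2*y**2)
v = -2
g(A) = -2 - A
h(17)*((8*g(1))*1 + 384) = (17*(1 + 2*17))*((8*(-2 - 1*1))*1 + 384) = (17*(1 + 34))*((8*(-2 - 1))*1 + 384) = (17*35)*((8*(-3))*1 + 384) = 595*(-24*1 + 384) = 595*(-24 + 384) = 595*360 = 214200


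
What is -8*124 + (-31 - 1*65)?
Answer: -1088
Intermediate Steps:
-8*124 + (-31 - 1*65) = -992 + (-31 - 65) = -992 - 96 = -1088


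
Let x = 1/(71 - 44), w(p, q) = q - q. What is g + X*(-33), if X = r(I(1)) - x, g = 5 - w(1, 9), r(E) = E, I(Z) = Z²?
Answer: -241/9 ≈ -26.778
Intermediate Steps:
w(p, q) = 0
x = 1/27 ≈ 0.037037
g = 5 (g = 5 - 1*0 = 5 + 0 = 5)
X = 26/27 (X = 1² - 1*1/27 = 1 - 1/27 = 26/27 ≈ 0.96296)
g + X*(-33) = 5 + (26/27)*(-33) = 5 - 286/9 = -241/9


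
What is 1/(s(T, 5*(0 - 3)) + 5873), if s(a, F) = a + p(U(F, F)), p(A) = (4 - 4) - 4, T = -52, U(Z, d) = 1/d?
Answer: 1/5817 ≈ 0.00017191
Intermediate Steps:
p(A) = -4 (p(A) = 0 - 4 = -4)
s(a, F) = -4 + a (s(a, F) = a - 4 = -4 + a)
1/(s(T, 5*(0 - 3)) + 5873) = 1/((-4 - 52) + 5873) = 1/(-56 + 5873) = 1/5817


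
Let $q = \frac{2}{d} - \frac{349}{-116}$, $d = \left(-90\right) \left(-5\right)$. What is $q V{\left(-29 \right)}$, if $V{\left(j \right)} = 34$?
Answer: $\frac{1336897}{13050} \approx 102.44$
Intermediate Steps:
$d = 450$
$q = \frac{78641}{26100}$ ($q = \frac{2}{450} - \frac{349}{-116} = 2 \cdot \frac{1}{450} - - \frac{349}{116} = \frac{1}{225} + \frac{349}{116} = \frac{78641}{26100} \approx 3.0131$)
$q V{\left(-29 \right)} = \frac{78641}{26100} \cdot 34 = \frac{1336897}{13050}$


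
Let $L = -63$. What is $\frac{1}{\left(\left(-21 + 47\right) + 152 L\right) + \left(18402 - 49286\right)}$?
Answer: $- \frac{1}{40434} \approx -2.4732 \cdot 10^{-5}$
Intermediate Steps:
$\frac{1}{\left(\left(-21 + 47\right) + 152 L\right) + \left(18402 - 49286\right)} = \frac{1}{\left(\left(-21 + 47\right) + 152 \left(-63\right)\right) + \left(18402 - 49286\right)} = \frac{1}{\left(26 - 9576\right) - 30884} = \frac{1}{-9550 - 30884} = \frac{1}{-40434} = - \frac{1}{40434}$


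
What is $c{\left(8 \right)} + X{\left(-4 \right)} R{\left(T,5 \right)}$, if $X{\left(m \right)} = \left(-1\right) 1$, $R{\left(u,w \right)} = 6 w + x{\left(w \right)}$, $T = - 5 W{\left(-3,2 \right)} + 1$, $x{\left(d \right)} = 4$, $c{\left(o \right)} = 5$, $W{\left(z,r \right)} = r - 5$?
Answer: $-29$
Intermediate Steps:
$W{\left(z,r \right)} = -5 + r$
$T = 16$ ($T = - 5 \left(-5 + 2\right) + 1 = \left(-5\right) \left(-3\right) + 1 = 15 + 1 = 16$)
$R{\left(u,w \right)} = 4 + 6 w$ ($R{\left(u,w \right)} = 6 w + 4 = 4 + 6 w$)
$X{\left(m \right)} = -1$
$c{\left(8 \right)} + X{\left(-4 \right)} R{\left(T,5 \right)} = 5 - \left(4 + 6 \cdot 5\right) = 5 - \left(4 + 30\right) = 5 - 34 = -29$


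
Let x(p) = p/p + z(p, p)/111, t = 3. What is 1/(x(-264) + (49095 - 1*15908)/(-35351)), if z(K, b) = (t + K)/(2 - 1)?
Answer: -1307987/2995469 ≈ -0.43666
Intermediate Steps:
z(K, b) = 3 + K (z(K, b) = (3 + K)/(2 - 1) = (3 + K)/1 = (3 + K)*1 = 3 + K)
x(p) = 38/37 + p/111 (x(p) = p/p + (3 + p)/111 = 1 + (3 + p)*(1/111) = 1 + (1/37 + p/111) = 38/37 + p/111)
1/(x(-264) + (49095 - 1*15908)/(-35351)) = 1/((38/37 + (1/111)*(-264)) + (49095 - 1*15908)/(-35351)) = 1/((38/37 - 88/37) + (49095 - 15908)*(-1/35351)) = 1/(-50/37 + 33187*(-1/35351)) = 1/(-50/37 - 33187/35351) = 1/(-2995469/1307987) = -1307987/2995469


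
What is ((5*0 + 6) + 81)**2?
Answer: 7569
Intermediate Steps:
((5*0 + 6) + 81)**2 = ((0 + 6) + 81)**2 = (6 + 81)**2 = 87**2 = 7569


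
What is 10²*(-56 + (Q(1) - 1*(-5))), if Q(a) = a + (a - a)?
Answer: -5000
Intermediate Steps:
Q(a) = a (Q(a) = a + 0 = a)
10²*(-56 + (Q(1) - 1*(-5))) = 10²*(-56 + (1 - 1*(-5))) = 100*(-56 + (1 + 5)) = 100*(-56 + 6) = 100*(-50) = -5000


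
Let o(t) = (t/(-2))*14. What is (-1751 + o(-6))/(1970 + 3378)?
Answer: -1709/5348 ≈ -0.31956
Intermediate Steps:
o(t) = -7*t (o(t) = (t*(-½))*14 = -t/2*14 = -7*t)
(-1751 + o(-6))/(1970 + 3378) = (-1751 - 7*(-6))/(1970 + 3378) = (-1751 + 42)/5348 = -1709*1/5348 = -1709/5348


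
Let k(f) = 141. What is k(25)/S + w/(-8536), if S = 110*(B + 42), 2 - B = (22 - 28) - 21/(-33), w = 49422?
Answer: -22263157/3862540 ≈ -5.7639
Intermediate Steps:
B = 81/11 (B = 2 - ((22 - 28) - 21/(-33)) = 2 - (-6 - 21*(-1/33)) = 2 - (-6 + 7/11) = 2 - 1*(-59/11) = 2 + 59/11 = 81/11 ≈ 7.3636)
S = 5430 (S = 110*(81/11 + 42) = 110*(543/11) = 5430)
k(25)/S + w/(-8536) = 141/5430 + 49422/(-8536) = 141*(1/5430) + 49422*(-1/8536) = 47/1810 - 24711/4268 = -22263157/3862540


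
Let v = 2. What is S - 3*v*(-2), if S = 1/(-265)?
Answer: 3179/265 ≈ 11.996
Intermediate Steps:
S = -1/265 ≈ -0.0037736
S - 3*v*(-2) = -1/265 - 3*2*(-2) = -1/265 - 6*(-2) = -1/265 - 1*(-12) = -1/265 + 12 = 3179/265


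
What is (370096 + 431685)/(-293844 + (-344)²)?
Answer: -801781/175508 ≈ -4.5683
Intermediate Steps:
(370096 + 431685)/(-293844 + (-344)²) = 801781/(-293844 + 118336) = 801781/(-175508) = 801781*(-1/175508) = -801781/175508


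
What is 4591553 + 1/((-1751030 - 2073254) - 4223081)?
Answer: 36949902907844/8047365 ≈ 4.5916e+6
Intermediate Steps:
4591553 + 1/((-1751030 - 2073254) - 4223081) = 4591553 + 1/(-3824284 - 4223081) = 4591553 + 1/(-8047365) = 4591553 - 1/8047365 = 36949902907844/8047365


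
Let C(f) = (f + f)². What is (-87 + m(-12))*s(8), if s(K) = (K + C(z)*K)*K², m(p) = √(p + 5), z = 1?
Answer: -222720 + 2560*I*√7 ≈ -2.2272e+5 + 6773.1*I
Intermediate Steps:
m(p) = √(5 + p)
C(f) = 4*f² (C(f) = (2*f)² = 4*f²)
s(K) = 5*K³ (s(K) = (K + (4*1²)*K)*K² = (K + (4*1)*K)*K² = (K + 4*K)*K² = (5*K)*K² = 5*K³)
(-87 + m(-12))*s(8) = (-87 + √(5 - 12))*(5*8³) = (-87 + √(-7))*(5*512) = (-87 + I*√7)*2560 = -222720 + 2560*I*√7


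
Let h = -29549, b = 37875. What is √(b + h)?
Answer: √8326 ≈ 91.247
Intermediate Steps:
√(b + h) = √(37875 - 29549) = √8326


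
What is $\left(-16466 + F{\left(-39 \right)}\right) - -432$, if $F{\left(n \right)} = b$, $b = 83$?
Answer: $-15951$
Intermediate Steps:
$F{\left(n \right)} = 83$
$\left(-16466 + F{\left(-39 \right)}\right) - -432 = \left(-16466 + 83\right) - -432 = -16383 + 432 = -15951$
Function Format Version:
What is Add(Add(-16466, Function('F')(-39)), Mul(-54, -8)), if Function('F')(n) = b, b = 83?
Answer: -15951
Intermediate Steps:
Function('F')(n) = 83
Add(Add(-16466, Function('F')(-39)), Mul(-54, -8)) = Add(Add(-16466, 83), Mul(-54, -8)) = Add(-16383, 432) = -15951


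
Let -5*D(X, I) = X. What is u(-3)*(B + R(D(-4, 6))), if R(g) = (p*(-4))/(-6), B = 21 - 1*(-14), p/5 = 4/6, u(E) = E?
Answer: -335/3 ≈ -111.67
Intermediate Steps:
D(X, I) = -X/5
p = 10/3 (p = 5*(4/6) = 5*(4*(⅙)) = 5*(⅔) = 10/3 ≈ 3.3333)
B = 35 (B = 21 + 14 = 35)
R(g) = 20/9 (R(g) = ((10/3)*(-4))/(-6) = -40/3*(-⅙) = 20/9)
u(-3)*(B + R(D(-4, 6))) = -3*(35 + 20/9) = -3*335/9 = -335/3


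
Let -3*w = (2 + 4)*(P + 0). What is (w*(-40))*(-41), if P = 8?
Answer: -26240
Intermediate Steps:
w = -16 (w = -(2 + 4)*(8 + 0)/3 = -2*8 = -1/3*48 = -16)
(w*(-40))*(-41) = -16*(-40)*(-41) = 640*(-41) = -26240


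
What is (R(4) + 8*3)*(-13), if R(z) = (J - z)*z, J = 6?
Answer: -416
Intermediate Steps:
R(z) = z*(6 - z) (R(z) = (6 - z)*z = z*(6 - z))
(R(4) + 8*3)*(-13) = (4*(6 - 1*4) + 8*3)*(-13) = (4*(6 - 4) + 24)*(-13) = (4*2 + 24)*(-13) = (8 + 24)*(-13) = 32*(-13) = -416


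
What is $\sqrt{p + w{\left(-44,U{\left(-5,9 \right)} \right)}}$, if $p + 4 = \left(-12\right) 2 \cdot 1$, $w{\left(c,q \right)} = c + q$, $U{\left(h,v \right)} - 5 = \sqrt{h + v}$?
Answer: $i \sqrt{65} \approx 8.0623 i$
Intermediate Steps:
$U{\left(h,v \right)} = 5 + \sqrt{h + v}$
$p = -28$ ($p = -4 + \left(-12\right) 2 \cdot 1 = -4 - 24 = -28$)
$\sqrt{p + w{\left(-44,U{\left(-5,9 \right)} \right)}} = \sqrt{-28 - \left(39 - \sqrt{-5 + 9}\right)} = \sqrt{-28 - \left(39 - 2\right)} = \sqrt{-28 + \left(-44 + \left(5 + 2\right)\right)} = \sqrt{-28 + \left(-44 + 7\right)} = \sqrt{-28 - 37} = \sqrt{-65} = i \sqrt{65}$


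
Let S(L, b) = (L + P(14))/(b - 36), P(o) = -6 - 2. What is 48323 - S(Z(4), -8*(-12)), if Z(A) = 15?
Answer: 2899373/60 ≈ 48323.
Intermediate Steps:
P(o) = -8
S(L, b) = (-8 + L)/(-36 + b) (S(L, b) = (L - 8)/(b - 36) = (-8 + L)/(-36 + b))
48323 - S(Z(4), -8*(-12)) = 48323 - (-8 + 15)/(-36 - 8*(-12)) = 48323 - 7/(-36 + 96) = 48323 - 7/60 = 2899373/60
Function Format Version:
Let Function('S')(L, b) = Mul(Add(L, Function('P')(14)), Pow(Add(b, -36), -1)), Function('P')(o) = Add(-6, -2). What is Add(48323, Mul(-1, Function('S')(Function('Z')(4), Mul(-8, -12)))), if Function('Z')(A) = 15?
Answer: Rational(2899373, 60) ≈ 48323.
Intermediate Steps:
Function('P')(o) = -8
Function('S')(L, b) = Mul(Pow(Add(-36, b), -1), Add(-8, L)) (Function('S')(L, b) = Mul(Add(L, -8), Pow(Add(b, -36), -1)) = Mul(Add(-8, L), Pow(Add(-36, b), -1)) = Mul(Pow(Add(-36, b), -1), Add(-8, L)))
Add(48323, Mul(-1, Function('S')(Function('Z')(4), Mul(-8, -12)))) = Add(48323, Mul(-1, Mul(Pow(Add(-36, Mul(-8, -12)), -1), Add(-8, 15)))) = Add(48323, Mul(-1, Mul(Pow(Add(-36, 96), -1), 7))) = Add(48323, Mul(-1, Mul(Pow(60, -1), 7))) = Add(48323, Mul(-1, Mul(Rational(1, 60), 7))) = Add(48323, Mul(-1, Rational(7, 60))) = Add(48323, Rational(-7, 60)) = Rational(2899373, 60)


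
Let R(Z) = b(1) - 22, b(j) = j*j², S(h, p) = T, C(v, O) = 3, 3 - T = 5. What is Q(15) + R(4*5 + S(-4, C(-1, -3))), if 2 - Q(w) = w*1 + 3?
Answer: -37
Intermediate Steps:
T = -2 (T = 3 - 1*5 = 3 - 5 = -2)
S(h, p) = -2
b(j) = j³
Q(w) = -1 - w (Q(w) = 2 - (w*1 + 3) = 2 - (w + 3) = 2 - (3 + w) = 2 + (-3 - w) = -1 - w)
R(Z) = -21 (R(Z) = 1³ - 22 = 1 - 22 = -21)
Q(15) + R(4*5 + S(-4, C(-1, -3))) = (-1 - 1*15) - 21 = (-1 - 15) - 21 = -16 - 21 = -37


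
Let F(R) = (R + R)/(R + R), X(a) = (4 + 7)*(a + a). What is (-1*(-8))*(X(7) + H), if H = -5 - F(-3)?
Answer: 1184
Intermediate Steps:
X(a) = 22*a (X(a) = 11*(2*a) = 22*a)
F(R) = 1 (F(R) = (2*R)/((2*R)) = (2*R)*(1/(2*R)) = 1)
H = -6 (H = -5 - 1*1 = -5 - 1 = -6)
(-1*(-8))*(X(7) + H) = (-1*(-8))*(22*7 - 6) = 8*(154 - 6) = 8*148 = 1184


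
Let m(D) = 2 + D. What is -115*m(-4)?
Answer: 230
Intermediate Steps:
-115*m(-4) = -115*(2 - 4) = -115*(-2) = 230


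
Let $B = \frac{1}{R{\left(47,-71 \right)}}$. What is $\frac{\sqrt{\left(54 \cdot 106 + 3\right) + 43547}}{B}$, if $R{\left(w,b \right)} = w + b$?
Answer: $- 24 \sqrt{49274} \approx -5327.5$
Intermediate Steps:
$R{\left(w,b \right)} = b + w$
$B = - \frac{1}{24}$ ($B = \frac{1}{-71 + 47} = \frac{1}{-24} = - \frac{1}{24} \approx -0.041667$)
$\frac{\sqrt{\left(54 \cdot 106 + 3\right) + 43547}}{B} = \frac{\sqrt{\left(54 \cdot 106 + 3\right) + 43547}}{- \frac{1}{24}} = \sqrt{\left(5724 + 3\right) + 43547} \left(-24\right) = \sqrt{5727 + 43547} \left(-24\right) = \sqrt{49274} \left(-24\right) = - 24 \sqrt{49274}$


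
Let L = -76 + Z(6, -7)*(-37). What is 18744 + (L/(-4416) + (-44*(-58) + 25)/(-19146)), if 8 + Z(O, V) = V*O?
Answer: 132061346879/7045728 ≈ 18743.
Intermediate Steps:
Z(O, V) = -8 + O*V (Z(O, V) = -8 + V*O = -8 + O*V)
L = 1774 (L = -76 + (-8 + 6*(-7))*(-37) = -76 + (-8 - 42)*(-37) = -76 - 50*(-37) = -76 + 1850 = 1774)
18744 + (L/(-4416) + (-44*(-58) + 25)/(-19146)) = 18744 + (1774/(-4416) + (-44*(-58) + 25)/(-19146)) = 18744 + (1774*(-1/4416) + (2552 + 25)*(-1/19146)) = 18744 + (-887/2208 + 2577*(-1/19146)) = 18744 + (-887/2208 - 859/6382) = 18744 - 3778753/7045728 = 132061346879/7045728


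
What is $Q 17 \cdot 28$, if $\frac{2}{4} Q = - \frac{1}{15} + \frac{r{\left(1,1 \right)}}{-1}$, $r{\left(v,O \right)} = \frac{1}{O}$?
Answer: $- \frac{15232}{15} \approx -1015.5$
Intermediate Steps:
$Q = - \frac{32}{15}$ ($Q = 2 \left(- \frac{1}{15} + \frac{1}{1 \left(-1\right)}\right) = 2 \left(\left(-1\right) \frac{1}{15} + 1 \left(-1\right)\right) = 2 \left(- \frac{1}{15} - 1\right) = 2 \left(- \frac{16}{15}\right) = - \frac{32}{15} \approx -2.1333$)
$Q 17 \cdot 28 = \left(- \frac{32}{15}\right) 17 \cdot 28 = \left(- \frac{544}{15}\right) 28 = - \frac{15232}{15}$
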